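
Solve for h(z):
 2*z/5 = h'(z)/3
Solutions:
 h(z) = C1 + 3*z^2/5


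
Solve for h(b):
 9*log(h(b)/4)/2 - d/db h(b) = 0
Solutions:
 2*Integral(1/(-log(_y) + 2*log(2)), (_y, h(b)))/9 = C1 - b


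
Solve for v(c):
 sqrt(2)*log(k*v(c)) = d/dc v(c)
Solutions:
 li(k*v(c))/k = C1 + sqrt(2)*c


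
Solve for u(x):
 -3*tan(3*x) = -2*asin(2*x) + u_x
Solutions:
 u(x) = C1 + 2*x*asin(2*x) + sqrt(1 - 4*x^2) + log(cos(3*x))


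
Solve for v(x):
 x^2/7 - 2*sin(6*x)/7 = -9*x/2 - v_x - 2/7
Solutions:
 v(x) = C1 - x^3/21 - 9*x^2/4 - 2*x/7 - cos(6*x)/21


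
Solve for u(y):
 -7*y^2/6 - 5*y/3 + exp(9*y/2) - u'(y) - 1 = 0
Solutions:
 u(y) = C1 - 7*y^3/18 - 5*y^2/6 - y + 2*exp(9*y/2)/9


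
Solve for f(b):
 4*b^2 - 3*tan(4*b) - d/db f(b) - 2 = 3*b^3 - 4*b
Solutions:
 f(b) = C1 - 3*b^4/4 + 4*b^3/3 + 2*b^2 - 2*b + 3*log(cos(4*b))/4


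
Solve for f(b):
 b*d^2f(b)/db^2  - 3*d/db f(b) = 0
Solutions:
 f(b) = C1 + C2*b^4


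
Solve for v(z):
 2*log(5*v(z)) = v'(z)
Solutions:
 -Integral(1/(log(_y) + log(5)), (_y, v(z)))/2 = C1 - z


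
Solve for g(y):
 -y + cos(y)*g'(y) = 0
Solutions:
 g(y) = C1 + Integral(y/cos(y), y)


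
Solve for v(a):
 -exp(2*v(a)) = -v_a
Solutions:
 v(a) = log(-sqrt(-1/(C1 + a))) - log(2)/2
 v(a) = log(-1/(C1 + a))/2 - log(2)/2


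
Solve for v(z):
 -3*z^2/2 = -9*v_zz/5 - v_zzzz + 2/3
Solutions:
 v(z) = C1 + C2*z + C3*sin(3*sqrt(5)*z/5) + C4*cos(3*sqrt(5)*z/5) + 5*z^4/72 - 5*z^2/18


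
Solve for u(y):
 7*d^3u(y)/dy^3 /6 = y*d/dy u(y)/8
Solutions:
 u(y) = C1 + Integral(C2*airyai(294^(1/3)*y/14) + C3*airybi(294^(1/3)*y/14), y)


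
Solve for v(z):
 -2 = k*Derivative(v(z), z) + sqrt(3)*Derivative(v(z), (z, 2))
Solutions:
 v(z) = C1 + C2*exp(-sqrt(3)*k*z/3) - 2*z/k


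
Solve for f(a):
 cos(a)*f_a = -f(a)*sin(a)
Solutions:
 f(a) = C1*cos(a)


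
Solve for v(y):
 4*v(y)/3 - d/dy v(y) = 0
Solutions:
 v(y) = C1*exp(4*y/3)


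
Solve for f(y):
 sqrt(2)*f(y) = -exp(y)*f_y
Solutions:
 f(y) = C1*exp(sqrt(2)*exp(-y))


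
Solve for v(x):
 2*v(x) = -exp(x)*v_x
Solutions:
 v(x) = C1*exp(2*exp(-x))


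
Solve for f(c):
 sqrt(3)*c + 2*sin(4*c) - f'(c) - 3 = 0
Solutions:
 f(c) = C1 + sqrt(3)*c^2/2 - 3*c - cos(4*c)/2


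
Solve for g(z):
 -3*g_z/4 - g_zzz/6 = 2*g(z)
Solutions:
 g(z) = C1*exp(3^(1/3)*z*(-3^(1/3)/(2 + sqrt(70)/4)^(1/3) + 2*(2 + sqrt(70)/4)^(1/3))/4)*sin(sqrt(3)*z*(27/(162 + 81*sqrt(70)/4)^(1/3) + 2*(162 + 81*sqrt(70)/4)^(1/3))/12) + C2*exp(3^(1/3)*z*(-3^(1/3)/(2 + sqrt(70)/4)^(1/3) + 2*(2 + sqrt(70)/4)^(1/3))/4)*cos(sqrt(3)*z*(27/(162 + 81*sqrt(70)/4)^(1/3) + 2*(162 + 81*sqrt(70)/4)^(1/3))/12) + C3*exp(3^(1/3)*z*(-(2 + sqrt(70)/4)^(1/3) + 3^(1/3)/(2*(2 + sqrt(70)/4)^(1/3))))


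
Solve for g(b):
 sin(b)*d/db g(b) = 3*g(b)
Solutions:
 g(b) = C1*(cos(b) - 1)^(3/2)/(cos(b) + 1)^(3/2)


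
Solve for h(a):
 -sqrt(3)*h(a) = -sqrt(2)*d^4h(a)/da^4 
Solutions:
 h(a) = C1*exp(-2^(7/8)*3^(1/8)*a/2) + C2*exp(2^(7/8)*3^(1/8)*a/2) + C3*sin(2^(7/8)*3^(1/8)*a/2) + C4*cos(2^(7/8)*3^(1/8)*a/2)


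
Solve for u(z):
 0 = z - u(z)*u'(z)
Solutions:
 u(z) = -sqrt(C1 + z^2)
 u(z) = sqrt(C1 + z^2)


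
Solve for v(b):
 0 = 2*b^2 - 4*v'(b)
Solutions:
 v(b) = C1 + b^3/6


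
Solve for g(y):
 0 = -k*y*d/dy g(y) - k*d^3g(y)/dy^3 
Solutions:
 g(y) = C1 + Integral(C2*airyai(-y) + C3*airybi(-y), y)


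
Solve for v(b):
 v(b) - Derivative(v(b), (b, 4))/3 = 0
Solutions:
 v(b) = C1*exp(-3^(1/4)*b) + C2*exp(3^(1/4)*b) + C3*sin(3^(1/4)*b) + C4*cos(3^(1/4)*b)


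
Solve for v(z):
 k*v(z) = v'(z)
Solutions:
 v(z) = C1*exp(k*z)


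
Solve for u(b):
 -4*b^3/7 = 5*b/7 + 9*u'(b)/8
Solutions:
 u(b) = C1 - 8*b^4/63 - 20*b^2/63


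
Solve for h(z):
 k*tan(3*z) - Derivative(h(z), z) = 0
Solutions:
 h(z) = C1 - k*log(cos(3*z))/3


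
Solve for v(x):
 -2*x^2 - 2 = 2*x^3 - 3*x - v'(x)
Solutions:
 v(x) = C1 + x^4/2 + 2*x^3/3 - 3*x^2/2 + 2*x


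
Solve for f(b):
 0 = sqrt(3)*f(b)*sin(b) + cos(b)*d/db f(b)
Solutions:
 f(b) = C1*cos(b)^(sqrt(3))


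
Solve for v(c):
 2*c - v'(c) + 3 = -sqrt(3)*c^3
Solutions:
 v(c) = C1 + sqrt(3)*c^4/4 + c^2 + 3*c


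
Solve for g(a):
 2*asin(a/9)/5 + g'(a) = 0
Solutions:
 g(a) = C1 - 2*a*asin(a/9)/5 - 2*sqrt(81 - a^2)/5


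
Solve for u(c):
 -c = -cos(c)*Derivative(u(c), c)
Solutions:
 u(c) = C1 + Integral(c/cos(c), c)


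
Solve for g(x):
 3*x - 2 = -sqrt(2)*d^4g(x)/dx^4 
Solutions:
 g(x) = C1 + C2*x + C3*x^2 + C4*x^3 - sqrt(2)*x^5/80 + sqrt(2)*x^4/24


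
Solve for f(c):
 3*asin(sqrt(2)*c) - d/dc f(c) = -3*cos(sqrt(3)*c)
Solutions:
 f(c) = C1 + 3*c*asin(sqrt(2)*c) + 3*sqrt(2)*sqrt(1 - 2*c^2)/2 + sqrt(3)*sin(sqrt(3)*c)


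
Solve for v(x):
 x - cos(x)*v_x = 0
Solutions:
 v(x) = C1 + Integral(x/cos(x), x)


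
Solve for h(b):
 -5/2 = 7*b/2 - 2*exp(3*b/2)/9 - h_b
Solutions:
 h(b) = C1 + 7*b^2/4 + 5*b/2 - 4*exp(3*b/2)/27


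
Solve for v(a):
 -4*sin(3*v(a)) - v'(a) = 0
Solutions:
 v(a) = -acos((-C1 - exp(24*a))/(C1 - exp(24*a)))/3 + 2*pi/3
 v(a) = acos((-C1 - exp(24*a))/(C1 - exp(24*a)))/3


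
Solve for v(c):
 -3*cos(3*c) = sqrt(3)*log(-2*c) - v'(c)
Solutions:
 v(c) = C1 + sqrt(3)*c*(log(-c) - 1) + sqrt(3)*c*log(2) + sin(3*c)


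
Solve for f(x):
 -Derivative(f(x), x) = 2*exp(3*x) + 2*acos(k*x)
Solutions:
 f(x) = C1 - 2*Piecewise((x*acos(k*x) - sqrt(-k^2*x^2 + 1)/k, Ne(k, 0)), (pi*x/2, True)) - 2*exp(3*x)/3


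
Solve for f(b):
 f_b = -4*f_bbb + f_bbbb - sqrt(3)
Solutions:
 f(b) = C1 + C2*exp(b*(-2^(2/3)*(3*sqrt(849) + 155)^(1/3) - 32*2^(1/3)/(3*sqrt(849) + 155)^(1/3) + 16)/12)*sin(2^(1/3)*sqrt(3)*b*(-2^(1/3)*(3*sqrt(849) + 155)^(1/3) + 32/(3*sqrt(849) + 155)^(1/3))/12) + C3*exp(b*(-2^(2/3)*(3*sqrt(849) + 155)^(1/3) - 32*2^(1/3)/(3*sqrt(849) + 155)^(1/3) + 16)/12)*cos(2^(1/3)*sqrt(3)*b*(-2^(1/3)*(3*sqrt(849) + 155)^(1/3) + 32/(3*sqrt(849) + 155)^(1/3))/12) + C4*exp(b*(32*2^(1/3)/(3*sqrt(849) + 155)^(1/3) + 8 + 2^(2/3)*(3*sqrt(849) + 155)^(1/3))/6) - sqrt(3)*b


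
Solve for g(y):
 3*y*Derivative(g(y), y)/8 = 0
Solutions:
 g(y) = C1


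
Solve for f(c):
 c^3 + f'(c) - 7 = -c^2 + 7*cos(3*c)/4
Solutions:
 f(c) = C1 - c^4/4 - c^3/3 + 7*c + 7*sin(3*c)/12


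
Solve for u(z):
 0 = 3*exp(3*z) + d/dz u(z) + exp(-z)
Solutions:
 u(z) = C1 - exp(3*z) + exp(-z)


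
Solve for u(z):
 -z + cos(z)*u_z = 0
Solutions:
 u(z) = C1 + Integral(z/cos(z), z)


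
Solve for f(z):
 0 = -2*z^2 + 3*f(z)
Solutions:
 f(z) = 2*z^2/3


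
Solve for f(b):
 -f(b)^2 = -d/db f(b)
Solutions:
 f(b) = -1/(C1 + b)


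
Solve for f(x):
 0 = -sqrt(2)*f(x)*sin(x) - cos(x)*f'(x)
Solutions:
 f(x) = C1*cos(x)^(sqrt(2))


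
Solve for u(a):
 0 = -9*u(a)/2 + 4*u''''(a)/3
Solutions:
 u(a) = C1*exp(-2^(1/4)*3^(3/4)*a/2) + C2*exp(2^(1/4)*3^(3/4)*a/2) + C3*sin(2^(1/4)*3^(3/4)*a/2) + C4*cos(2^(1/4)*3^(3/4)*a/2)


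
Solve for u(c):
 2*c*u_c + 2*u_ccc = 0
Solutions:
 u(c) = C1 + Integral(C2*airyai(-c) + C3*airybi(-c), c)


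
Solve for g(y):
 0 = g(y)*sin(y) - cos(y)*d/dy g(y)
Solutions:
 g(y) = C1/cos(y)


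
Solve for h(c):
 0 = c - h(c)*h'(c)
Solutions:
 h(c) = -sqrt(C1 + c^2)
 h(c) = sqrt(C1 + c^2)


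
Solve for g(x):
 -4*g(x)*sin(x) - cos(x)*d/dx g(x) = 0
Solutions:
 g(x) = C1*cos(x)^4


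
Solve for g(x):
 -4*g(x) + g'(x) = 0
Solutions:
 g(x) = C1*exp(4*x)


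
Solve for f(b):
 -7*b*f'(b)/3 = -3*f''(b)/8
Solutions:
 f(b) = C1 + C2*erfi(2*sqrt(7)*b/3)


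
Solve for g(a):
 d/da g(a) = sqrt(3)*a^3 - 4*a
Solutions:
 g(a) = C1 + sqrt(3)*a^4/4 - 2*a^2


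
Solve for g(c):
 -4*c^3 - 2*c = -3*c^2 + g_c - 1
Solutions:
 g(c) = C1 - c^4 + c^3 - c^2 + c


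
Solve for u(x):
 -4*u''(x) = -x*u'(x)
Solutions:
 u(x) = C1 + C2*erfi(sqrt(2)*x/4)


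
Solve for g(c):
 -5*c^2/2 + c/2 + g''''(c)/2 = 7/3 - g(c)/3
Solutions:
 g(c) = 15*c^2/2 - 3*c/2 + (C1*sin(6^(3/4)*c/6) + C2*cos(6^(3/4)*c/6))*exp(-6^(3/4)*c/6) + (C3*sin(6^(3/4)*c/6) + C4*cos(6^(3/4)*c/6))*exp(6^(3/4)*c/6) + 7


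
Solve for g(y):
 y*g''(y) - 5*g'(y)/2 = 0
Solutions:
 g(y) = C1 + C2*y^(7/2)


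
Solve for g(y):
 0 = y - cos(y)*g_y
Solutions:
 g(y) = C1 + Integral(y/cos(y), y)


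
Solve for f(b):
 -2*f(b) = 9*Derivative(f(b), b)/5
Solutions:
 f(b) = C1*exp(-10*b/9)


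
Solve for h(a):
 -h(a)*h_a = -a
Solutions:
 h(a) = -sqrt(C1 + a^2)
 h(a) = sqrt(C1 + a^2)


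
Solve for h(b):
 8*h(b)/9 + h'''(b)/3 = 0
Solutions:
 h(b) = C3*exp(-2*3^(2/3)*b/3) + (C1*sin(3^(1/6)*b) + C2*cos(3^(1/6)*b))*exp(3^(2/3)*b/3)


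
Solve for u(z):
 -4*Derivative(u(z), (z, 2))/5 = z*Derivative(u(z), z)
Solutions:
 u(z) = C1 + C2*erf(sqrt(10)*z/4)


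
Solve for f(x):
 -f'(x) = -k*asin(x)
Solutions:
 f(x) = C1 + k*(x*asin(x) + sqrt(1 - x^2))


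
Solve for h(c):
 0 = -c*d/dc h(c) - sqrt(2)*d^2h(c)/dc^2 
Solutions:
 h(c) = C1 + C2*erf(2^(1/4)*c/2)


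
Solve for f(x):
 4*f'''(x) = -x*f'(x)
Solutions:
 f(x) = C1 + Integral(C2*airyai(-2^(1/3)*x/2) + C3*airybi(-2^(1/3)*x/2), x)


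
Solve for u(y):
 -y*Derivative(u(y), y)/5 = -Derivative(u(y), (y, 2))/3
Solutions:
 u(y) = C1 + C2*erfi(sqrt(30)*y/10)


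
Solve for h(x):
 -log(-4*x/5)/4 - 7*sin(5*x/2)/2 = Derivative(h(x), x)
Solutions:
 h(x) = C1 - x*log(-x)/4 - x*log(2)/2 + x/4 + x*log(5)/4 + 7*cos(5*x/2)/5


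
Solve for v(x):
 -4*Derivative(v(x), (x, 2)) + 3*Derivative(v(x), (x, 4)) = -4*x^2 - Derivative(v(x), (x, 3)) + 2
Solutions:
 v(x) = C1 + C2*x + C3*exp(-4*x/3) + C4*exp(x) + x^4/12 + x^3/12 + 9*x^2/16


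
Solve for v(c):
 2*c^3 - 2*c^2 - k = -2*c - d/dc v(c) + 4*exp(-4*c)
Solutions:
 v(c) = C1 - c^4/2 + 2*c^3/3 - c^2 + c*k - exp(-4*c)


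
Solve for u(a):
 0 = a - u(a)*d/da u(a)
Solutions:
 u(a) = -sqrt(C1 + a^2)
 u(a) = sqrt(C1 + a^2)


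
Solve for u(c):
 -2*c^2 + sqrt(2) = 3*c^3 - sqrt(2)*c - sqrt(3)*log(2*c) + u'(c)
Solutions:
 u(c) = C1 - 3*c^4/4 - 2*c^3/3 + sqrt(2)*c^2/2 + sqrt(3)*c*log(c) - sqrt(3)*c + sqrt(3)*c*log(2) + sqrt(2)*c


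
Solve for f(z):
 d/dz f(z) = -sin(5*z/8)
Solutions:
 f(z) = C1 + 8*cos(5*z/8)/5


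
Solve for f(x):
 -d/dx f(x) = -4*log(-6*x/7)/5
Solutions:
 f(x) = C1 + 4*x*log(-x)/5 + 4*x*(-log(7) - 1 + log(6))/5


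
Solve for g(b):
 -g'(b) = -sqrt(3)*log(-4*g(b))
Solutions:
 -sqrt(3)*Integral(1/(log(-_y) + 2*log(2)), (_y, g(b)))/3 = C1 - b


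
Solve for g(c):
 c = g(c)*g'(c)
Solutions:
 g(c) = -sqrt(C1 + c^2)
 g(c) = sqrt(C1 + c^2)


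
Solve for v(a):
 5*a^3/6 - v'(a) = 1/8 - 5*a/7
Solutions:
 v(a) = C1 + 5*a^4/24 + 5*a^2/14 - a/8


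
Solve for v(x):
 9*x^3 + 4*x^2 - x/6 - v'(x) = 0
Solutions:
 v(x) = C1 + 9*x^4/4 + 4*x^3/3 - x^2/12


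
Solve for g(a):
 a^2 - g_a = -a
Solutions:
 g(a) = C1 + a^3/3 + a^2/2


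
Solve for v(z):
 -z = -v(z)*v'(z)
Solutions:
 v(z) = -sqrt(C1 + z^2)
 v(z) = sqrt(C1 + z^2)


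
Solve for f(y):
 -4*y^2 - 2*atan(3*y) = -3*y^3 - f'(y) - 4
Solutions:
 f(y) = C1 - 3*y^4/4 + 4*y^3/3 + 2*y*atan(3*y) - 4*y - log(9*y^2 + 1)/3


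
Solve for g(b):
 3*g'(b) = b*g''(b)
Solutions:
 g(b) = C1 + C2*b^4


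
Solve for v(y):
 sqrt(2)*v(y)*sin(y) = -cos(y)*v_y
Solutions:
 v(y) = C1*cos(y)^(sqrt(2))


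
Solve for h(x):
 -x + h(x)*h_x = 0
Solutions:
 h(x) = -sqrt(C1 + x^2)
 h(x) = sqrt(C1 + x^2)


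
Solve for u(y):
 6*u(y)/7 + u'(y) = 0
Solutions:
 u(y) = C1*exp(-6*y/7)


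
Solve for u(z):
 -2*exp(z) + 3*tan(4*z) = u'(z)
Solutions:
 u(z) = C1 - 2*exp(z) - 3*log(cos(4*z))/4


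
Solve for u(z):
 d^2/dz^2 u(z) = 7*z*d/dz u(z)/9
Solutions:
 u(z) = C1 + C2*erfi(sqrt(14)*z/6)


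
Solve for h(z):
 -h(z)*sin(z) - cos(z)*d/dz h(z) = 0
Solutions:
 h(z) = C1*cos(z)


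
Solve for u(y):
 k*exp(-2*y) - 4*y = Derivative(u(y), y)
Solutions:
 u(y) = C1 - k*exp(-2*y)/2 - 2*y^2


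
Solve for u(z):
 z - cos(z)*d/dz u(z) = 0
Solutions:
 u(z) = C1 + Integral(z/cos(z), z)


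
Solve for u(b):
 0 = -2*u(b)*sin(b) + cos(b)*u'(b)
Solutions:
 u(b) = C1/cos(b)^2


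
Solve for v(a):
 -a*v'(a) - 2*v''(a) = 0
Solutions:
 v(a) = C1 + C2*erf(a/2)


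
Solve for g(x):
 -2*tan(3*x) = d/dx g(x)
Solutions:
 g(x) = C1 + 2*log(cos(3*x))/3


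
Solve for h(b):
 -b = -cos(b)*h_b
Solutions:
 h(b) = C1 + Integral(b/cos(b), b)


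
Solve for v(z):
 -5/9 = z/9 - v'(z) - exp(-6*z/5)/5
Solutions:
 v(z) = C1 + z^2/18 + 5*z/9 + exp(-6*z/5)/6


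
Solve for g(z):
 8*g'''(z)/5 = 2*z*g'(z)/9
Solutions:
 g(z) = C1 + Integral(C2*airyai(30^(1/3)*z/6) + C3*airybi(30^(1/3)*z/6), z)


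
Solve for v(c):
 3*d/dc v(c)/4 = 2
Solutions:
 v(c) = C1 + 8*c/3


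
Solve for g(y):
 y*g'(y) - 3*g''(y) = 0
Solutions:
 g(y) = C1 + C2*erfi(sqrt(6)*y/6)


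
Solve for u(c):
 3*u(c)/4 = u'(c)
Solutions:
 u(c) = C1*exp(3*c/4)


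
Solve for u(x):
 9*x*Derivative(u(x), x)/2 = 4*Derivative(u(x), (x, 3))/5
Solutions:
 u(x) = C1 + Integral(C2*airyai(45^(1/3)*x/2) + C3*airybi(45^(1/3)*x/2), x)


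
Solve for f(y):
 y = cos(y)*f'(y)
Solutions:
 f(y) = C1 + Integral(y/cos(y), y)


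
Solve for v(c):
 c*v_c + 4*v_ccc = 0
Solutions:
 v(c) = C1 + Integral(C2*airyai(-2^(1/3)*c/2) + C3*airybi(-2^(1/3)*c/2), c)


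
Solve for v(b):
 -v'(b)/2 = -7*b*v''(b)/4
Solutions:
 v(b) = C1 + C2*b^(9/7)


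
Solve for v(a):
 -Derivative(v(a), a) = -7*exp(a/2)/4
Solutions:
 v(a) = C1 + 7*exp(a/2)/2


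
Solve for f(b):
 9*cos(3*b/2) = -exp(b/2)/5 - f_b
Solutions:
 f(b) = C1 - 2*exp(b/2)/5 - 6*sin(3*b/2)


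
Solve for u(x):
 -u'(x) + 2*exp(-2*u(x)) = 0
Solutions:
 u(x) = log(-sqrt(C1 + 4*x))
 u(x) = log(C1 + 4*x)/2


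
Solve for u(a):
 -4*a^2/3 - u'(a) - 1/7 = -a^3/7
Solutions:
 u(a) = C1 + a^4/28 - 4*a^3/9 - a/7


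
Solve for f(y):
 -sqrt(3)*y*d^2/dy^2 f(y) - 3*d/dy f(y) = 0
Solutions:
 f(y) = C1 + C2*y^(1 - sqrt(3))


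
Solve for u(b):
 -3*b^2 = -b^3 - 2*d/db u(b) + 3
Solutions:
 u(b) = C1 - b^4/8 + b^3/2 + 3*b/2


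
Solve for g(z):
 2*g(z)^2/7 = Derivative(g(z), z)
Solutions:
 g(z) = -7/(C1 + 2*z)


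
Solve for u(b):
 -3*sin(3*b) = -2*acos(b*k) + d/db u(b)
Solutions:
 u(b) = C1 + 2*Piecewise((b*acos(b*k) - sqrt(-b^2*k^2 + 1)/k, Ne(k, 0)), (pi*b/2, True)) + cos(3*b)


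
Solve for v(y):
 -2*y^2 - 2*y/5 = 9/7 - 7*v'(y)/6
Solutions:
 v(y) = C1 + 4*y^3/7 + 6*y^2/35 + 54*y/49


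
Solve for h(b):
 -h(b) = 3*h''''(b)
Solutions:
 h(b) = (C1*sin(sqrt(2)*3^(3/4)*b/6) + C2*cos(sqrt(2)*3^(3/4)*b/6))*exp(-sqrt(2)*3^(3/4)*b/6) + (C3*sin(sqrt(2)*3^(3/4)*b/6) + C4*cos(sqrt(2)*3^(3/4)*b/6))*exp(sqrt(2)*3^(3/4)*b/6)


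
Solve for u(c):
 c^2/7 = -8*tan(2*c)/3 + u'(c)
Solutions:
 u(c) = C1 + c^3/21 - 4*log(cos(2*c))/3


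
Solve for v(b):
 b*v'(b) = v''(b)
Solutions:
 v(b) = C1 + C2*erfi(sqrt(2)*b/2)


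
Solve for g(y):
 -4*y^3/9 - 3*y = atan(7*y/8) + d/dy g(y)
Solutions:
 g(y) = C1 - y^4/9 - 3*y^2/2 - y*atan(7*y/8) + 4*log(49*y^2 + 64)/7


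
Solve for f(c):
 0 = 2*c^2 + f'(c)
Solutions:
 f(c) = C1 - 2*c^3/3


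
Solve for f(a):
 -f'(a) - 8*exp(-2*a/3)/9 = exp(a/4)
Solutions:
 f(a) = C1 - 4*exp(a/4) + 4*exp(-2*a/3)/3


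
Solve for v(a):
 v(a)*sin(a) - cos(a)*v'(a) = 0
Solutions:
 v(a) = C1/cos(a)


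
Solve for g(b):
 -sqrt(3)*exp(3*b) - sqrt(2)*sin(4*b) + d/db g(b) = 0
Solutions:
 g(b) = C1 + sqrt(3)*exp(3*b)/3 - sqrt(2)*cos(4*b)/4


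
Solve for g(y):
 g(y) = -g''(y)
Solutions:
 g(y) = C1*sin(y) + C2*cos(y)


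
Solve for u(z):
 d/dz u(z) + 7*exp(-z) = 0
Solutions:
 u(z) = C1 + 7*exp(-z)


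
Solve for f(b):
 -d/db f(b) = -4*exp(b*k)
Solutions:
 f(b) = C1 + 4*exp(b*k)/k


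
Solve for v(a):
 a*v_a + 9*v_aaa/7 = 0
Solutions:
 v(a) = C1 + Integral(C2*airyai(-21^(1/3)*a/3) + C3*airybi(-21^(1/3)*a/3), a)


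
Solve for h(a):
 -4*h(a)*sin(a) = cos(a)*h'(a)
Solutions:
 h(a) = C1*cos(a)^4


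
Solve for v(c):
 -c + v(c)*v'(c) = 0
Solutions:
 v(c) = -sqrt(C1 + c^2)
 v(c) = sqrt(C1 + c^2)


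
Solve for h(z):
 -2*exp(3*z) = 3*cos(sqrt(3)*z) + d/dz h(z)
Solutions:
 h(z) = C1 - 2*exp(3*z)/3 - sqrt(3)*sin(sqrt(3)*z)


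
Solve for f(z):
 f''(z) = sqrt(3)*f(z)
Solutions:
 f(z) = C1*exp(-3^(1/4)*z) + C2*exp(3^(1/4)*z)


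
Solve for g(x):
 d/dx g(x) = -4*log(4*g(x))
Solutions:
 Integral(1/(log(_y) + 2*log(2)), (_y, g(x)))/4 = C1 - x


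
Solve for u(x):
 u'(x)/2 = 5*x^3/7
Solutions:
 u(x) = C1 + 5*x^4/14


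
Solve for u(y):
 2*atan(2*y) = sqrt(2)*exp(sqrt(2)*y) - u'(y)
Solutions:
 u(y) = C1 - 2*y*atan(2*y) + exp(sqrt(2)*y) + log(4*y^2 + 1)/2


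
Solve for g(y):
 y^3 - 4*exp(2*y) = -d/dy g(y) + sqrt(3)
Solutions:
 g(y) = C1 - y^4/4 + sqrt(3)*y + 2*exp(2*y)


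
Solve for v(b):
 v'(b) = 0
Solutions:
 v(b) = C1


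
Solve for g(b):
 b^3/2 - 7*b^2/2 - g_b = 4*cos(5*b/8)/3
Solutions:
 g(b) = C1 + b^4/8 - 7*b^3/6 - 32*sin(5*b/8)/15


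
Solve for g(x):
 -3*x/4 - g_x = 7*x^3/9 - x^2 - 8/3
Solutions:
 g(x) = C1 - 7*x^4/36 + x^3/3 - 3*x^2/8 + 8*x/3


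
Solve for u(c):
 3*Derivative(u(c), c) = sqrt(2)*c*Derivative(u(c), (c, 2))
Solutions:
 u(c) = C1 + C2*c^(1 + 3*sqrt(2)/2)


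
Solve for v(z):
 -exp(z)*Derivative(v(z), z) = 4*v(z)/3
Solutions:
 v(z) = C1*exp(4*exp(-z)/3)


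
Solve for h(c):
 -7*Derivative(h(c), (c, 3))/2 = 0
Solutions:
 h(c) = C1 + C2*c + C3*c^2


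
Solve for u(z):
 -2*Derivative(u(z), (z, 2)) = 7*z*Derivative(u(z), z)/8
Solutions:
 u(z) = C1 + C2*erf(sqrt(14)*z/8)


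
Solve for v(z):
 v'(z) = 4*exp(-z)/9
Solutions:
 v(z) = C1 - 4*exp(-z)/9


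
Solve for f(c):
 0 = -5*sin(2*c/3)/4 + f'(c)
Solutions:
 f(c) = C1 - 15*cos(2*c/3)/8


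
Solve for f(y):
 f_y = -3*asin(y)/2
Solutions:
 f(y) = C1 - 3*y*asin(y)/2 - 3*sqrt(1 - y^2)/2


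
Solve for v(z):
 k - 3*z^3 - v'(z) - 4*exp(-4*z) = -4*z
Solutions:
 v(z) = C1 + k*z - 3*z^4/4 + 2*z^2 + exp(-4*z)


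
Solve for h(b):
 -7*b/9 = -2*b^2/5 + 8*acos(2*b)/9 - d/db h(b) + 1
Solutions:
 h(b) = C1 - 2*b^3/15 + 7*b^2/18 + 8*b*acos(2*b)/9 + b - 4*sqrt(1 - 4*b^2)/9


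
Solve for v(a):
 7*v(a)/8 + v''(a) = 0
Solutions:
 v(a) = C1*sin(sqrt(14)*a/4) + C2*cos(sqrt(14)*a/4)


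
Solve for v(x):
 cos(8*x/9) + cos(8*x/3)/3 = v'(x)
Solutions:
 v(x) = C1 + 9*sin(8*x/9)/8 + sin(8*x/3)/8


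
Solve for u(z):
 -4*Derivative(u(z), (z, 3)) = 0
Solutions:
 u(z) = C1 + C2*z + C3*z^2


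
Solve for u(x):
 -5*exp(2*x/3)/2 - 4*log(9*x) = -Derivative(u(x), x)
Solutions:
 u(x) = C1 + 4*x*log(x) + 4*x*(-1 + 2*log(3)) + 15*exp(2*x/3)/4


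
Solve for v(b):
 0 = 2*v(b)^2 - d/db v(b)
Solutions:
 v(b) = -1/(C1 + 2*b)


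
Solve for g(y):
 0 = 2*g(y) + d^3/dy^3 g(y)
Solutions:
 g(y) = C3*exp(-2^(1/3)*y) + (C1*sin(2^(1/3)*sqrt(3)*y/2) + C2*cos(2^(1/3)*sqrt(3)*y/2))*exp(2^(1/3)*y/2)


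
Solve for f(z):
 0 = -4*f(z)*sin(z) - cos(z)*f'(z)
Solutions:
 f(z) = C1*cos(z)^4


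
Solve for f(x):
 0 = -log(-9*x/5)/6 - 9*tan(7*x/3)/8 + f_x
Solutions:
 f(x) = C1 + x*log(-x)/6 - x*log(5)/6 - x/6 + x*log(3)/3 - 27*log(cos(7*x/3))/56


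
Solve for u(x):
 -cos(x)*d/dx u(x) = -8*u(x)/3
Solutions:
 u(x) = C1*(sin(x) + 1)^(4/3)/(sin(x) - 1)^(4/3)


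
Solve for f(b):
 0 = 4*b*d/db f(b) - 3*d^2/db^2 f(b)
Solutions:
 f(b) = C1 + C2*erfi(sqrt(6)*b/3)


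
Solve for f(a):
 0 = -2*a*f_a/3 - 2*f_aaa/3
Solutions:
 f(a) = C1 + Integral(C2*airyai(-a) + C3*airybi(-a), a)


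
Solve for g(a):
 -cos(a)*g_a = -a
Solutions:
 g(a) = C1 + Integral(a/cos(a), a)


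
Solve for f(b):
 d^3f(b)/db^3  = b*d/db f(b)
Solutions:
 f(b) = C1 + Integral(C2*airyai(b) + C3*airybi(b), b)


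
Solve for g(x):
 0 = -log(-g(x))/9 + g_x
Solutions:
 -li(-g(x)) = C1 + x/9


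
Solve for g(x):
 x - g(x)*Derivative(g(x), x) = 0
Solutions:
 g(x) = -sqrt(C1 + x^2)
 g(x) = sqrt(C1 + x^2)


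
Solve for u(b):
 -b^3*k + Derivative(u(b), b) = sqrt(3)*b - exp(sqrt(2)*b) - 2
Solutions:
 u(b) = C1 + b^4*k/4 + sqrt(3)*b^2/2 - 2*b - sqrt(2)*exp(sqrt(2)*b)/2


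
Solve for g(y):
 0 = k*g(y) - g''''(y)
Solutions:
 g(y) = C1*exp(-k^(1/4)*y) + C2*exp(k^(1/4)*y) + C3*exp(-I*k^(1/4)*y) + C4*exp(I*k^(1/4)*y)


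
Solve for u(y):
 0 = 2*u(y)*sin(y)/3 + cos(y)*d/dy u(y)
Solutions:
 u(y) = C1*cos(y)^(2/3)


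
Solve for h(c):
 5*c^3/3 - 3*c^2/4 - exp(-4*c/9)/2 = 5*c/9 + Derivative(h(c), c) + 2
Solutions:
 h(c) = C1 + 5*c^4/12 - c^3/4 - 5*c^2/18 - 2*c + 9*exp(-4*c/9)/8


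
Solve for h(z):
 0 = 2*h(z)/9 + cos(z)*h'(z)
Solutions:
 h(z) = C1*(sin(z) - 1)^(1/9)/(sin(z) + 1)^(1/9)


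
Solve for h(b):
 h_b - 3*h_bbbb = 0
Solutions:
 h(b) = C1 + C4*exp(3^(2/3)*b/3) + (C2*sin(3^(1/6)*b/2) + C3*cos(3^(1/6)*b/2))*exp(-3^(2/3)*b/6)


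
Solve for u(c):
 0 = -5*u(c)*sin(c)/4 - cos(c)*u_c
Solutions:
 u(c) = C1*cos(c)^(5/4)


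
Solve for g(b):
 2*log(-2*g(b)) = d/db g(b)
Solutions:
 -Integral(1/(log(-_y) + log(2)), (_y, g(b)))/2 = C1 - b


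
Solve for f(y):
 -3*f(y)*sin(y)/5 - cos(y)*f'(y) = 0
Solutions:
 f(y) = C1*cos(y)^(3/5)


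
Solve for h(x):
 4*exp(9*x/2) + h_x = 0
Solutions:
 h(x) = C1 - 8*exp(9*x/2)/9


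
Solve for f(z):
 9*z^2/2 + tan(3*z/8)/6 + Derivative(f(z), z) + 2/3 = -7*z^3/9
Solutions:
 f(z) = C1 - 7*z^4/36 - 3*z^3/2 - 2*z/3 + 4*log(cos(3*z/8))/9


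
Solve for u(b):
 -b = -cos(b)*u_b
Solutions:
 u(b) = C1 + Integral(b/cos(b), b)


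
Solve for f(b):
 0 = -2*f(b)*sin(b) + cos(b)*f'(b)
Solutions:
 f(b) = C1/cos(b)^2


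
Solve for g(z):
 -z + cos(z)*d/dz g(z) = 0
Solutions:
 g(z) = C1 + Integral(z/cos(z), z)


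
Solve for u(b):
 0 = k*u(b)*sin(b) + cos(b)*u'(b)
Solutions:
 u(b) = C1*exp(k*log(cos(b)))


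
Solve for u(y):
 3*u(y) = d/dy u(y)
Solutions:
 u(y) = C1*exp(3*y)


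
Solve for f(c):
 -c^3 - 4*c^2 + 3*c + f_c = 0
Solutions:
 f(c) = C1 + c^4/4 + 4*c^3/3 - 3*c^2/2


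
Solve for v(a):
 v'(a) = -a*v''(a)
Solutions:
 v(a) = C1 + C2*log(a)


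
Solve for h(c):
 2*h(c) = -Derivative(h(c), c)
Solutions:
 h(c) = C1*exp(-2*c)


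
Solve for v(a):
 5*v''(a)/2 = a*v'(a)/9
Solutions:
 v(a) = C1 + C2*erfi(sqrt(5)*a/15)


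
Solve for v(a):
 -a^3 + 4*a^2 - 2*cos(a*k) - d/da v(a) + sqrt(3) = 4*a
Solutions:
 v(a) = C1 - a^4/4 + 4*a^3/3 - 2*a^2 + sqrt(3)*a - 2*sin(a*k)/k


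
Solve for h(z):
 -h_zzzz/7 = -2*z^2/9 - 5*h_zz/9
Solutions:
 h(z) = C1 + C2*z + C3*exp(-sqrt(35)*z/3) + C4*exp(sqrt(35)*z/3) - z^4/30 - 18*z^2/175


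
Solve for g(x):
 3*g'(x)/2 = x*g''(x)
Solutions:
 g(x) = C1 + C2*x^(5/2)


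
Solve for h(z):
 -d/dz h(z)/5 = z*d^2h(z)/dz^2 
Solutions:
 h(z) = C1 + C2*z^(4/5)


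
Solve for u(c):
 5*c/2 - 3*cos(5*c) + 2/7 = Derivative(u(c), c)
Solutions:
 u(c) = C1 + 5*c^2/4 + 2*c/7 - 3*sin(5*c)/5


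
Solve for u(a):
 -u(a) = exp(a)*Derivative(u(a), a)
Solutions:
 u(a) = C1*exp(exp(-a))


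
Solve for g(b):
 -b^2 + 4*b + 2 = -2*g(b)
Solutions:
 g(b) = b^2/2 - 2*b - 1


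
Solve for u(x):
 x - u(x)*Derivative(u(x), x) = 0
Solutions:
 u(x) = -sqrt(C1 + x^2)
 u(x) = sqrt(C1 + x^2)


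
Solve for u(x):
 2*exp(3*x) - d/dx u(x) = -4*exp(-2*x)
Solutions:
 u(x) = C1 + 2*exp(3*x)/3 - 2*exp(-2*x)


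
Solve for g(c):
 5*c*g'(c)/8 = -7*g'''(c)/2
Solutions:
 g(c) = C1 + Integral(C2*airyai(-490^(1/3)*c/14) + C3*airybi(-490^(1/3)*c/14), c)


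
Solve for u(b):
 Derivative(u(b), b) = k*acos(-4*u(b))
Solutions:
 Integral(1/acos(-4*_y), (_y, u(b))) = C1 + b*k


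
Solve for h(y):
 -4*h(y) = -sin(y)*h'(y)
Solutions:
 h(y) = C1*(cos(y)^2 - 2*cos(y) + 1)/(cos(y)^2 + 2*cos(y) + 1)


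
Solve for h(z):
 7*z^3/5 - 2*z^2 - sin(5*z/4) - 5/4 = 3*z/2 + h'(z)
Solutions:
 h(z) = C1 + 7*z^4/20 - 2*z^3/3 - 3*z^2/4 - 5*z/4 + 4*cos(5*z/4)/5


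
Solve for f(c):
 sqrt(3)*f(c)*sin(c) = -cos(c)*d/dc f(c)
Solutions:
 f(c) = C1*cos(c)^(sqrt(3))


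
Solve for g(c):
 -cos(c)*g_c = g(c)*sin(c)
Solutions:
 g(c) = C1*cos(c)


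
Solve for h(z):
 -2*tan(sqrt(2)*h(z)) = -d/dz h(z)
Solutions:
 h(z) = sqrt(2)*(pi - asin(C1*exp(2*sqrt(2)*z)))/2
 h(z) = sqrt(2)*asin(C1*exp(2*sqrt(2)*z))/2


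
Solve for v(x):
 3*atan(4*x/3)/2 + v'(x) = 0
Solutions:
 v(x) = C1 - 3*x*atan(4*x/3)/2 + 9*log(16*x^2 + 9)/16


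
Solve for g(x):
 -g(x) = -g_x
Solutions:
 g(x) = C1*exp(x)


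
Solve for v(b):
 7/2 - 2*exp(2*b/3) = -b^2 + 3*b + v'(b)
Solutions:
 v(b) = C1 + b^3/3 - 3*b^2/2 + 7*b/2 - 3*exp(2*b/3)


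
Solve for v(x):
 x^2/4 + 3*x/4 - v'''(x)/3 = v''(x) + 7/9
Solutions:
 v(x) = C1 + C2*x + C3*exp(-3*x) + x^4/48 + 7*x^3/72 - 35*x^2/72


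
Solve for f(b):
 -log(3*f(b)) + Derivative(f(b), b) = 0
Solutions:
 -Integral(1/(log(_y) + log(3)), (_y, f(b))) = C1 - b


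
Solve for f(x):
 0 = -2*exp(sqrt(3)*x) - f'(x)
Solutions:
 f(x) = C1 - 2*sqrt(3)*exp(sqrt(3)*x)/3


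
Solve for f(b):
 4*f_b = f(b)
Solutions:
 f(b) = C1*exp(b/4)


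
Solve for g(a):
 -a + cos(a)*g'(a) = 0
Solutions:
 g(a) = C1 + Integral(a/cos(a), a)


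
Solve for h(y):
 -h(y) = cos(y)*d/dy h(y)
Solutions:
 h(y) = C1*sqrt(sin(y) - 1)/sqrt(sin(y) + 1)


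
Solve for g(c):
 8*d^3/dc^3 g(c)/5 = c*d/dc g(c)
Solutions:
 g(c) = C1 + Integral(C2*airyai(5^(1/3)*c/2) + C3*airybi(5^(1/3)*c/2), c)


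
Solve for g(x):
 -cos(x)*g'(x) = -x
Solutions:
 g(x) = C1 + Integral(x/cos(x), x)


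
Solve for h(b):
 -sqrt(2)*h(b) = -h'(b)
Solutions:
 h(b) = C1*exp(sqrt(2)*b)


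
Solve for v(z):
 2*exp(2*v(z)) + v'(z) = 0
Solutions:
 v(z) = log(-sqrt(-1/(C1 - 2*z))) - log(2)/2
 v(z) = log(-1/(C1 - 2*z))/2 - log(2)/2


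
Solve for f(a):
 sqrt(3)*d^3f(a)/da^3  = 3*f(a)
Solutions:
 f(a) = C3*exp(3^(1/6)*a) + (C1*sin(3^(2/3)*a/2) + C2*cos(3^(2/3)*a/2))*exp(-3^(1/6)*a/2)


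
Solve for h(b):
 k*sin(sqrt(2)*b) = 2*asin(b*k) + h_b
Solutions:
 h(b) = C1 - sqrt(2)*k*cos(sqrt(2)*b)/2 - 2*Piecewise((b*asin(b*k) + sqrt(-b^2*k^2 + 1)/k, Ne(k, 0)), (0, True))


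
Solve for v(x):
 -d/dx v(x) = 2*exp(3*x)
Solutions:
 v(x) = C1 - 2*exp(3*x)/3


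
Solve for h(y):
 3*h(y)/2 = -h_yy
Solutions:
 h(y) = C1*sin(sqrt(6)*y/2) + C2*cos(sqrt(6)*y/2)


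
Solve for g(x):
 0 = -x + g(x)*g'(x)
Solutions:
 g(x) = -sqrt(C1 + x^2)
 g(x) = sqrt(C1 + x^2)


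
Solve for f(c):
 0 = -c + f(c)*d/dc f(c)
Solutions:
 f(c) = -sqrt(C1 + c^2)
 f(c) = sqrt(C1 + c^2)


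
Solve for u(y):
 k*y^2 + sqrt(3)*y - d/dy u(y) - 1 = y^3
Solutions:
 u(y) = C1 + k*y^3/3 - y^4/4 + sqrt(3)*y^2/2 - y


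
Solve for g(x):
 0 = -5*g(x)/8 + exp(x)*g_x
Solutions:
 g(x) = C1*exp(-5*exp(-x)/8)


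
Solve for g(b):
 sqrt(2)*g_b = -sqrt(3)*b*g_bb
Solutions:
 g(b) = C1 + C2*b^(1 - sqrt(6)/3)


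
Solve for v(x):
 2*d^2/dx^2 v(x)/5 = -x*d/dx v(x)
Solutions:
 v(x) = C1 + C2*erf(sqrt(5)*x/2)


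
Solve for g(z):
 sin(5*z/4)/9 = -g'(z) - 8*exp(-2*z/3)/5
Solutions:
 g(z) = C1 + 4*cos(5*z/4)/45 + 12*exp(-2*z/3)/5


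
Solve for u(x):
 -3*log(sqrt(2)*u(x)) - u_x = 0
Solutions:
 2*Integral(1/(2*log(_y) + log(2)), (_y, u(x)))/3 = C1 - x


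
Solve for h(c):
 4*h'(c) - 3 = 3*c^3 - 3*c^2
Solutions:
 h(c) = C1 + 3*c^4/16 - c^3/4 + 3*c/4


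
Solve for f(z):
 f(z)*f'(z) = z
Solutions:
 f(z) = -sqrt(C1 + z^2)
 f(z) = sqrt(C1 + z^2)


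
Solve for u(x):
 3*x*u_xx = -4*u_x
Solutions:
 u(x) = C1 + C2/x^(1/3)


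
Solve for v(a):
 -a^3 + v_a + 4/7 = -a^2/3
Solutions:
 v(a) = C1 + a^4/4 - a^3/9 - 4*a/7


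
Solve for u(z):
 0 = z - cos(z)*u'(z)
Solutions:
 u(z) = C1 + Integral(z/cos(z), z)


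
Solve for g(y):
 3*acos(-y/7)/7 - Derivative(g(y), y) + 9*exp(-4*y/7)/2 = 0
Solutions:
 g(y) = C1 + 3*y*acos(-y/7)/7 + 3*sqrt(49 - y^2)/7 - 63*exp(-4*y/7)/8


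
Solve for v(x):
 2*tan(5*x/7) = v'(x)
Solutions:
 v(x) = C1 - 14*log(cos(5*x/7))/5


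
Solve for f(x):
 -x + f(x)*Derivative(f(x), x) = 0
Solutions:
 f(x) = -sqrt(C1 + x^2)
 f(x) = sqrt(C1 + x^2)


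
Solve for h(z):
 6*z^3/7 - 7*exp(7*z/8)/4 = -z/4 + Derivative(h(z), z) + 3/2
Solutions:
 h(z) = C1 + 3*z^4/14 + z^2/8 - 3*z/2 - 2*exp(7*z/8)


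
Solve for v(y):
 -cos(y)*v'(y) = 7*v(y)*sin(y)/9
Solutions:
 v(y) = C1*cos(y)^(7/9)


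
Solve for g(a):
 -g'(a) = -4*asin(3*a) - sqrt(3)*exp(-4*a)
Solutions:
 g(a) = C1 + 4*a*asin(3*a) + 4*sqrt(1 - 9*a^2)/3 - sqrt(3)*exp(-4*a)/4


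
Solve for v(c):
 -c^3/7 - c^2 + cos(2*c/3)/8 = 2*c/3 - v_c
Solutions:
 v(c) = C1 + c^4/28 + c^3/3 + c^2/3 - 3*sin(2*c/3)/16


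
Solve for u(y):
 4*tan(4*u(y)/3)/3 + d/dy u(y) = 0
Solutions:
 u(y) = -3*asin(C1*exp(-16*y/9))/4 + 3*pi/4
 u(y) = 3*asin(C1*exp(-16*y/9))/4


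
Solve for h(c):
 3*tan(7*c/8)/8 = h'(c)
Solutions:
 h(c) = C1 - 3*log(cos(7*c/8))/7


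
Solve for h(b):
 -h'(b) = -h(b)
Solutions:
 h(b) = C1*exp(b)


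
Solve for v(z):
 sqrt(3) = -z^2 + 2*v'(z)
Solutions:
 v(z) = C1 + z^3/6 + sqrt(3)*z/2


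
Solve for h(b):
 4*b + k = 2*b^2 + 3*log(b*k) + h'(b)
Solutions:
 h(b) = C1 - 2*b^3/3 + 2*b^2 + b*(k + 3) - 3*b*log(b*k)


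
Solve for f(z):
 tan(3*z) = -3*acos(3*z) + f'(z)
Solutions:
 f(z) = C1 + 3*z*acos(3*z) - sqrt(1 - 9*z^2) - log(cos(3*z))/3


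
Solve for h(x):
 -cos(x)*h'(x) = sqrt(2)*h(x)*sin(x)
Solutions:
 h(x) = C1*cos(x)^(sqrt(2))


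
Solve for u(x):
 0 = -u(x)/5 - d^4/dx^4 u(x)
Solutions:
 u(x) = (C1*sin(sqrt(2)*5^(3/4)*x/10) + C2*cos(sqrt(2)*5^(3/4)*x/10))*exp(-sqrt(2)*5^(3/4)*x/10) + (C3*sin(sqrt(2)*5^(3/4)*x/10) + C4*cos(sqrt(2)*5^(3/4)*x/10))*exp(sqrt(2)*5^(3/4)*x/10)


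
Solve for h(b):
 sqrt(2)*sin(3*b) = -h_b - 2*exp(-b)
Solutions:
 h(b) = C1 + sqrt(2)*cos(3*b)/3 + 2*exp(-b)


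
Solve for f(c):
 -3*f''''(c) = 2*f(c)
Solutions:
 f(c) = (C1*sin(6^(3/4)*c/6) + C2*cos(6^(3/4)*c/6))*exp(-6^(3/4)*c/6) + (C3*sin(6^(3/4)*c/6) + C4*cos(6^(3/4)*c/6))*exp(6^(3/4)*c/6)


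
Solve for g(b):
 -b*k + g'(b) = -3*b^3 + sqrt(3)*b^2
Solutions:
 g(b) = C1 - 3*b^4/4 + sqrt(3)*b^3/3 + b^2*k/2


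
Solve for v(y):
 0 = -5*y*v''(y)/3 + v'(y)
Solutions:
 v(y) = C1 + C2*y^(8/5)


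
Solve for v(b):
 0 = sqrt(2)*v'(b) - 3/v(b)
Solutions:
 v(b) = -sqrt(C1 + 3*sqrt(2)*b)
 v(b) = sqrt(C1 + 3*sqrt(2)*b)


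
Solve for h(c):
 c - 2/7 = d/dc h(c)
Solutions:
 h(c) = C1 + c^2/2 - 2*c/7


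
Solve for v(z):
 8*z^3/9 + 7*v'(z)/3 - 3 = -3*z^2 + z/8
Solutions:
 v(z) = C1 - 2*z^4/21 - 3*z^3/7 + 3*z^2/112 + 9*z/7


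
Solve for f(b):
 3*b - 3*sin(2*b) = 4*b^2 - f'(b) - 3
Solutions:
 f(b) = C1 + 4*b^3/3 - 3*b^2/2 - 3*b - 3*cos(2*b)/2


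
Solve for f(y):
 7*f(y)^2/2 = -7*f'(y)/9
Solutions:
 f(y) = 2/(C1 + 9*y)


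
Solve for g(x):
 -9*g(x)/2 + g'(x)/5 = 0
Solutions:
 g(x) = C1*exp(45*x/2)


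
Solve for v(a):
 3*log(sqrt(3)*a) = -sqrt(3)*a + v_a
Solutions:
 v(a) = C1 + sqrt(3)*a^2/2 + 3*a*log(a) - 3*a + 3*a*log(3)/2


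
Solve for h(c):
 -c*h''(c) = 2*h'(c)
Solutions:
 h(c) = C1 + C2/c


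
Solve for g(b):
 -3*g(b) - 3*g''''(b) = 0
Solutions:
 g(b) = (C1*sin(sqrt(2)*b/2) + C2*cos(sqrt(2)*b/2))*exp(-sqrt(2)*b/2) + (C3*sin(sqrt(2)*b/2) + C4*cos(sqrt(2)*b/2))*exp(sqrt(2)*b/2)


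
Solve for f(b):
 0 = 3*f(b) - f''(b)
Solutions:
 f(b) = C1*exp(-sqrt(3)*b) + C2*exp(sqrt(3)*b)


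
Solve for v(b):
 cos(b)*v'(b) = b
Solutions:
 v(b) = C1 + Integral(b/cos(b), b)


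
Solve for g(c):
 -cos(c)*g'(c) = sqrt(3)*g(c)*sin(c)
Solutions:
 g(c) = C1*cos(c)^(sqrt(3))


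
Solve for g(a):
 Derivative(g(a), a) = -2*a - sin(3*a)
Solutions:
 g(a) = C1 - a^2 + cos(3*a)/3


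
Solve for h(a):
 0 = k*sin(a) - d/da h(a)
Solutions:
 h(a) = C1 - k*cos(a)


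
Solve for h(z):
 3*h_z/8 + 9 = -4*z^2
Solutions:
 h(z) = C1 - 32*z^3/9 - 24*z


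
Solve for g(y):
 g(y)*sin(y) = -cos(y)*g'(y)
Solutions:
 g(y) = C1*cos(y)


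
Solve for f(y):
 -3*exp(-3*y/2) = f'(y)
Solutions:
 f(y) = C1 + 2*exp(-3*y/2)


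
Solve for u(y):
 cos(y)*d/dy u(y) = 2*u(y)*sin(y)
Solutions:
 u(y) = C1/cos(y)^2


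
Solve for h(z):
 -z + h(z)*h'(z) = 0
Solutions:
 h(z) = -sqrt(C1 + z^2)
 h(z) = sqrt(C1 + z^2)


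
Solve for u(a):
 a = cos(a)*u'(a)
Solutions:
 u(a) = C1 + Integral(a/cos(a), a)


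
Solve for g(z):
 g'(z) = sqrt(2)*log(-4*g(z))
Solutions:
 -sqrt(2)*Integral(1/(log(-_y) + 2*log(2)), (_y, g(z)))/2 = C1 - z


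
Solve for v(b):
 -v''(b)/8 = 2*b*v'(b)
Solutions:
 v(b) = C1 + C2*erf(2*sqrt(2)*b)


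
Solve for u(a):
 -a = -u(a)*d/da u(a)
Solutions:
 u(a) = -sqrt(C1 + a^2)
 u(a) = sqrt(C1 + a^2)


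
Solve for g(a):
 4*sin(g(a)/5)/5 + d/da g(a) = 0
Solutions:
 4*a/5 + 5*log(cos(g(a)/5) - 1)/2 - 5*log(cos(g(a)/5) + 1)/2 = C1


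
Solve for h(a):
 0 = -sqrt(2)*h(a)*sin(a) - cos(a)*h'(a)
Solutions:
 h(a) = C1*cos(a)^(sqrt(2))


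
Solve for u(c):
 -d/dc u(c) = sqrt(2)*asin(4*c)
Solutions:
 u(c) = C1 - sqrt(2)*(c*asin(4*c) + sqrt(1 - 16*c^2)/4)


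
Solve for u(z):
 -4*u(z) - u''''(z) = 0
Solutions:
 u(z) = (C1*sin(z) + C2*cos(z))*exp(-z) + (C3*sin(z) + C4*cos(z))*exp(z)


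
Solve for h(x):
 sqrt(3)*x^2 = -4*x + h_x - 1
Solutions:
 h(x) = C1 + sqrt(3)*x^3/3 + 2*x^2 + x


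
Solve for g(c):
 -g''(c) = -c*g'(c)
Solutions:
 g(c) = C1 + C2*erfi(sqrt(2)*c/2)


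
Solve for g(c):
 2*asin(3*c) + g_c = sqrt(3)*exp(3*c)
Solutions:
 g(c) = C1 - 2*c*asin(3*c) - 2*sqrt(1 - 9*c^2)/3 + sqrt(3)*exp(3*c)/3


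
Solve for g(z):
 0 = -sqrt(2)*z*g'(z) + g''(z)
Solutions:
 g(z) = C1 + C2*erfi(2^(3/4)*z/2)


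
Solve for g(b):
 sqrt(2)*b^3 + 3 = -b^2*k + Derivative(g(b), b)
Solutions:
 g(b) = C1 + sqrt(2)*b^4/4 + b^3*k/3 + 3*b


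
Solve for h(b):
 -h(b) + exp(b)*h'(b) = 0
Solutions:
 h(b) = C1*exp(-exp(-b))


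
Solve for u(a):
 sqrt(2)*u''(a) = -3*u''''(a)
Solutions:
 u(a) = C1 + C2*a + C3*sin(2^(1/4)*sqrt(3)*a/3) + C4*cos(2^(1/4)*sqrt(3)*a/3)


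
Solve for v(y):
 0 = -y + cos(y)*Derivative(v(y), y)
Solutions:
 v(y) = C1 + Integral(y/cos(y), y)


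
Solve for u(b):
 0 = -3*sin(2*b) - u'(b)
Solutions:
 u(b) = C1 + 3*cos(2*b)/2


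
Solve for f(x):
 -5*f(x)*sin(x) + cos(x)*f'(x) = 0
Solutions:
 f(x) = C1/cos(x)^5


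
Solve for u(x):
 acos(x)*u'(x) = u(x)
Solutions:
 u(x) = C1*exp(Integral(1/acos(x), x))


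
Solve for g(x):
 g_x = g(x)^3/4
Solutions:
 g(x) = -sqrt(2)*sqrt(-1/(C1 + x))
 g(x) = sqrt(2)*sqrt(-1/(C1 + x))


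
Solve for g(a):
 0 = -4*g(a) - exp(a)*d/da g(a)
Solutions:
 g(a) = C1*exp(4*exp(-a))


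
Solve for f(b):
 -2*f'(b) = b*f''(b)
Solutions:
 f(b) = C1 + C2/b


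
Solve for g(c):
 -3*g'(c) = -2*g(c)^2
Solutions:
 g(c) = -3/(C1 + 2*c)


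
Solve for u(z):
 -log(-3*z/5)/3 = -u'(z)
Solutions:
 u(z) = C1 + z*log(-z)/3 + z*(-log(5) - 1 + log(3))/3


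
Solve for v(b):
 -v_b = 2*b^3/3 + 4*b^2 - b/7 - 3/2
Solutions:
 v(b) = C1 - b^4/6 - 4*b^3/3 + b^2/14 + 3*b/2


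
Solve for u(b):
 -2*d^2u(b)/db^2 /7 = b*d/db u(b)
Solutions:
 u(b) = C1 + C2*erf(sqrt(7)*b/2)


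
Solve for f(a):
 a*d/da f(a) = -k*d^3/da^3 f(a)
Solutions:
 f(a) = C1 + Integral(C2*airyai(a*(-1/k)^(1/3)) + C3*airybi(a*(-1/k)^(1/3)), a)


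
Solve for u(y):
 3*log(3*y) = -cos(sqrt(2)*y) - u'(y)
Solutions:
 u(y) = C1 - 3*y*log(y) - 3*y*log(3) + 3*y - sqrt(2)*sin(sqrt(2)*y)/2


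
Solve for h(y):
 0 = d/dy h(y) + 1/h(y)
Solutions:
 h(y) = -sqrt(C1 - 2*y)
 h(y) = sqrt(C1 - 2*y)


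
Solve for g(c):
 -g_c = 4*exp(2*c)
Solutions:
 g(c) = C1 - 2*exp(2*c)


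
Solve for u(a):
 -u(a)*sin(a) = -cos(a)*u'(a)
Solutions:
 u(a) = C1/cos(a)


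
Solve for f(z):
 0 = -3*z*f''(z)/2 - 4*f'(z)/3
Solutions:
 f(z) = C1 + C2*z^(1/9)


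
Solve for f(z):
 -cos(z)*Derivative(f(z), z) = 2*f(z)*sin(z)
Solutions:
 f(z) = C1*cos(z)^2


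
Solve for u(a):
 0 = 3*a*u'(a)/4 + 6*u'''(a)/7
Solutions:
 u(a) = C1 + Integral(C2*airyai(-7^(1/3)*a/2) + C3*airybi(-7^(1/3)*a/2), a)


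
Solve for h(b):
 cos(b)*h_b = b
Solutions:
 h(b) = C1 + Integral(b/cos(b), b)


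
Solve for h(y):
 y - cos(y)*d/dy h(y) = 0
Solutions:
 h(y) = C1 + Integral(y/cos(y), y)


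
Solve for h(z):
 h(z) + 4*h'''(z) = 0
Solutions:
 h(z) = C3*exp(-2^(1/3)*z/2) + (C1*sin(2^(1/3)*sqrt(3)*z/4) + C2*cos(2^(1/3)*sqrt(3)*z/4))*exp(2^(1/3)*z/4)


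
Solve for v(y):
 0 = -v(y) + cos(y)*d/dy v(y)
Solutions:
 v(y) = C1*sqrt(sin(y) + 1)/sqrt(sin(y) - 1)


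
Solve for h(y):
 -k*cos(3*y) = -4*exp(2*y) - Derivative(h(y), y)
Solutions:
 h(y) = C1 + k*sin(3*y)/3 - 2*exp(2*y)


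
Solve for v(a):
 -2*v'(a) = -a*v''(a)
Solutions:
 v(a) = C1 + C2*a^3


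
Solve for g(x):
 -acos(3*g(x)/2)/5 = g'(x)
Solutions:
 Integral(1/acos(3*_y/2), (_y, g(x))) = C1 - x/5


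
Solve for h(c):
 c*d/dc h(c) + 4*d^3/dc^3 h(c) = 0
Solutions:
 h(c) = C1 + Integral(C2*airyai(-2^(1/3)*c/2) + C3*airybi(-2^(1/3)*c/2), c)


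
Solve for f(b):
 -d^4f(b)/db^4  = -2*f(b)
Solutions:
 f(b) = C1*exp(-2^(1/4)*b) + C2*exp(2^(1/4)*b) + C3*sin(2^(1/4)*b) + C4*cos(2^(1/4)*b)


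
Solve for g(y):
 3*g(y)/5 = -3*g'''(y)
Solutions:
 g(y) = C3*exp(-5^(2/3)*y/5) + (C1*sin(sqrt(3)*5^(2/3)*y/10) + C2*cos(sqrt(3)*5^(2/3)*y/10))*exp(5^(2/3)*y/10)


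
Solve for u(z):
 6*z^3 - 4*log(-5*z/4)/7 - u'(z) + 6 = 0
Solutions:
 u(z) = C1 + 3*z^4/2 - 4*z*log(-z)/7 + 2*z*(-2*log(5) + 4*log(2) + 23)/7


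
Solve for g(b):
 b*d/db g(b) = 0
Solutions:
 g(b) = C1


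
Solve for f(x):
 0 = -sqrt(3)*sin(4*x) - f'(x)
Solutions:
 f(x) = C1 + sqrt(3)*cos(4*x)/4


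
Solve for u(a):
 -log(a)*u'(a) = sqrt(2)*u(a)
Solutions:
 u(a) = C1*exp(-sqrt(2)*li(a))


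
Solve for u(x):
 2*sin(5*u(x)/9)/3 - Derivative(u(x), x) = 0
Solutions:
 -2*x/3 + 9*log(cos(5*u(x)/9) - 1)/10 - 9*log(cos(5*u(x)/9) + 1)/10 = C1


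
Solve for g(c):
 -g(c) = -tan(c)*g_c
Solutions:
 g(c) = C1*sin(c)


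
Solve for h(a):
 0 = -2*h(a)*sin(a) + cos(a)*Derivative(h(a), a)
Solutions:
 h(a) = C1/cos(a)^2


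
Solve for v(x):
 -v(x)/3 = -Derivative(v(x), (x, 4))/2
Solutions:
 v(x) = C1*exp(-2^(1/4)*3^(3/4)*x/3) + C2*exp(2^(1/4)*3^(3/4)*x/3) + C3*sin(2^(1/4)*3^(3/4)*x/3) + C4*cos(2^(1/4)*3^(3/4)*x/3)


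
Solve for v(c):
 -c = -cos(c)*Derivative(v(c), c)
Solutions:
 v(c) = C1 + Integral(c/cos(c), c)


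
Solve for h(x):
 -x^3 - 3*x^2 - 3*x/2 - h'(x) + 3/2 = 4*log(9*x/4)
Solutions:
 h(x) = C1 - x^4/4 - x^3 - 3*x^2/4 - 4*x*log(x) - 8*x*log(3) + 11*x/2 + 8*x*log(2)


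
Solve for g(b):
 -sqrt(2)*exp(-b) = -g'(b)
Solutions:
 g(b) = C1 - sqrt(2)*exp(-b)


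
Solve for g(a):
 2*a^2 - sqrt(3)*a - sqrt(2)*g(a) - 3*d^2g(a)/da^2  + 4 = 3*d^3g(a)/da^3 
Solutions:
 g(a) = C1*exp(a*(-2 + (1 + 9*sqrt(2)/2 + sqrt(-4 + (2 + 9*sqrt(2))^2)/2)^(-1/3) + (1 + 9*sqrt(2)/2 + sqrt(-4 + (2 + 9*sqrt(2))^2)/2)^(1/3))/6)*sin(sqrt(3)*a*(-(1 + 9*sqrt(2)/2 + sqrt(-4 + (2 + 9*sqrt(2))^2)/2)^(1/3) + (1 + 9*sqrt(2)/2 + sqrt(-4 + (2 + 9*sqrt(2))^2)/2)^(-1/3))/6) + C2*exp(a*(-2 + (1 + 9*sqrt(2)/2 + sqrt(-4 + (2 + 9*sqrt(2))^2)/2)^(-1/3) + (1 + 9*sqrt(2)/2 + sqrt(-4 + (2 + 9*sqrt(2))^2)/2)^(1/3))/6)*cos(sqrt(3)*a*(-(1 + 9*sqrt(2)/2 + sqrt(-4 + (2 + 9*sqrt(2))^2)/2)^(1/3) + (1 + 9*sqrt(2)/2 + sqrt(-4 + (2 + 9*sqrt(2))^2)/2)^(-1/3))/6) + C3*exp(-a*((1 + 9*sqrt(2)/2 + sqrt(-4 + (2 + 9*sqrt(2))^2)/2)^(-1/3) + 1 + (1 + 9*sqrt(2)/2 + sqrt(-4 + (2 + 9*sqrt(2))^2)/2)^(1/3))/3) + sqrt(2)*a^2 - sqrt(6)*a/2 - 6 + 2*sqrt(2)
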